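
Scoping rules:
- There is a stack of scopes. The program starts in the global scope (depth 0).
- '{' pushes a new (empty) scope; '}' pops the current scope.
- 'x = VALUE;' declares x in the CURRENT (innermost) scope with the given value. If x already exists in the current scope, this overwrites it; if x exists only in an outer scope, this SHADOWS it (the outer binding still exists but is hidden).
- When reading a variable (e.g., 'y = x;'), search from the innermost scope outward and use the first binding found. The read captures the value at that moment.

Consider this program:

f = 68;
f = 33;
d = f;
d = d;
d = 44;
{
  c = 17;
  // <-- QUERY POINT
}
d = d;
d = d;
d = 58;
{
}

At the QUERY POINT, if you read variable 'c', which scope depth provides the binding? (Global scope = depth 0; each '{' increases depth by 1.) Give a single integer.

Answer: 1

Derivation:
Step 1: declare f=68 at depth 0
Step 2: declare f=33 at depth 0
Step 3: declare d=(read f)=33 at depth 0
Step 4: declare d=(read d)=33 at depth 0
Step 5: declare d=44 at depth 0
Step 6: enter scope (depth=1)
Step 7: declare c=17 at depth 1
Visible at query point: c=17 d=44 f=33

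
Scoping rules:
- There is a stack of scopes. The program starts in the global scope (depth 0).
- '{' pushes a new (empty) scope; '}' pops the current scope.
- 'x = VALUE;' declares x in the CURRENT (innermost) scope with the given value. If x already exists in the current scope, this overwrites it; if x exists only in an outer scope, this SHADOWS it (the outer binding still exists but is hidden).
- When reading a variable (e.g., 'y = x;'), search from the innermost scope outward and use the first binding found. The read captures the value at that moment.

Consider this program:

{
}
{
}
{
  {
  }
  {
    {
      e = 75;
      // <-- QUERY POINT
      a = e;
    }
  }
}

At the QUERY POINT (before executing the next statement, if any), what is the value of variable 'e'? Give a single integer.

Step 1: enter scope (depth=1)
Step 2: exit scope (depth=0)
Step 3: enter scope (depth=1)
Step 4: exit scope (depth=0)
Step 5: enter scope (depth=1)
Step 6: enter scope (depth=2)
Step 7: exit scope (depth=1)
Step 8: enter scope (depth=2)
Step 9: enter scope (depth=3)
Step 10: declare e=75 at depth 3
Visible at query point: e=75

Answer: 75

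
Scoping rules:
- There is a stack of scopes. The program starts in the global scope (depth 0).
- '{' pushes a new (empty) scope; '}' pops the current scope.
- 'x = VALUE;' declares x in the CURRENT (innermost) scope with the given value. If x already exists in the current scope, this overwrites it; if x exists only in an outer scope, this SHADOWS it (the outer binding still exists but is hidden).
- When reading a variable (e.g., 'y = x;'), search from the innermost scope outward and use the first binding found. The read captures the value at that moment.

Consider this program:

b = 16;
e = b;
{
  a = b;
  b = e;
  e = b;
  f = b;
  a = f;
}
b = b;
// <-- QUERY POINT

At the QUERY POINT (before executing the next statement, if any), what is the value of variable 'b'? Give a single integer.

Answer: 16

Derivation:
Step 1: declare b=16 at depth 0
Step 2: declare e=(read b)=16 at depth 0
Step 3: enter scope (depth=1)
Step 4: declare a=(read b)=16 at depth 1
Step 5: declare b=(read e)=16 at depth 1
Step 6: declare e=(read b)=16 at depth 1
Step 7: declare f=(read b)=16 at depth 1
Step 8: declare a=(read f)=16 at depth 1
Step 9: exit scope (depth=0)
Step 10: declare b=(read b)=16 at depth 0
Visible at query point: b=16 e=16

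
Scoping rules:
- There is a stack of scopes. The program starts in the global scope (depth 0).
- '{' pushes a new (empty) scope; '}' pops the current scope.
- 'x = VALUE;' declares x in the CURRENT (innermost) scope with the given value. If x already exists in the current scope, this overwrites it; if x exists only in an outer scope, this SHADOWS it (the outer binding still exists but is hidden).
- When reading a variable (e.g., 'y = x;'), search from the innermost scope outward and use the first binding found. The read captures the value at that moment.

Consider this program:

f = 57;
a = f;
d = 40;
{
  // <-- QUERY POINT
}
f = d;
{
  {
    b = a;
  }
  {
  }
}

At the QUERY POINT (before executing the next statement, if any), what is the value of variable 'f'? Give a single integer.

Step 1: declare f=57 at depth 0
Step 2: declare a=(read f)=57 at depth 0
Step 3: declare d=40 at depth 0
Step 4: enter scope (depth=1)
Visible at query point: a=57 d=40 f=57

Answer: 57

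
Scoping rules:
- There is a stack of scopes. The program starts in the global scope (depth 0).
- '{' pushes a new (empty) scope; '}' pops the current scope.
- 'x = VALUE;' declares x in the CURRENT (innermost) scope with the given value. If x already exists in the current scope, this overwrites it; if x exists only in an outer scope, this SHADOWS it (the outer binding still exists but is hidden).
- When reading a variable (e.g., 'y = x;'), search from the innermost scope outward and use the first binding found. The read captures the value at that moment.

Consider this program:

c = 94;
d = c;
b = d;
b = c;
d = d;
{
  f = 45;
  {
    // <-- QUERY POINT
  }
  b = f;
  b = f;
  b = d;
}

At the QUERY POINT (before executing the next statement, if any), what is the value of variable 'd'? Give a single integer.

Step 1: declare c=94 at depth 0
Step 2: declare d=(read c)=94 at depth 0
Step 3: declare b=(read d)=94 at depth 0
Step 4: declare b=(read c)=94 at depth 0
Step 5: declare d=(read d)=94 at depth 0
Step 6: enter scope (depth=1)
Step 7: declare f=45 at depth 1
Step 8: enter scope (depth=2)
Visible at query point: b=94 c=94 d=94 f=45

Answer: 94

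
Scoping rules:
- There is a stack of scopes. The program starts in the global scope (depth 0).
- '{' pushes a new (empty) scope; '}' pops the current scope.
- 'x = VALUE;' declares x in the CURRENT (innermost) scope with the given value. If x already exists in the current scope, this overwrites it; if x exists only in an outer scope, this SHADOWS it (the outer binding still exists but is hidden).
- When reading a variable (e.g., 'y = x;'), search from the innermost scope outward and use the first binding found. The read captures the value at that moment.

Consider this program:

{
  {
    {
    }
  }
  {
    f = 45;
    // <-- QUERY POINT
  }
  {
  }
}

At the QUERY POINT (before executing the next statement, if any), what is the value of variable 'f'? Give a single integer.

Answer: 45

Derivation:
Step 1: enter scope (depth=1)
Step 2: enter scope (depth=2)
Step 3: enter scope (depth=3)
Step 4: exit scope (depth=2)
Step 5: exit scope (depth=1)
Step 6: enter scope (depth=2)
Step 7: declare f=45 at depth 2
Visible at query point: f=45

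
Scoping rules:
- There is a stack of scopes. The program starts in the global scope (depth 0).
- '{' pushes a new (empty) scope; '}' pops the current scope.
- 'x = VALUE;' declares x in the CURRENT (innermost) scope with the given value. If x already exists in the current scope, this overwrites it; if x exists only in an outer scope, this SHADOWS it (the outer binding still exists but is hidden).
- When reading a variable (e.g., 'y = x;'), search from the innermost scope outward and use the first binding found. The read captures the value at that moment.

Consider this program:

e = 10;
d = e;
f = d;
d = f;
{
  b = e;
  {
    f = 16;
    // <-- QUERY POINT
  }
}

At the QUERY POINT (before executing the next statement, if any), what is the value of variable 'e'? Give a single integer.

Answer: 10

Derivation:
Step 1: declare e=10 at depth 0
Step 2: declare d=(read e)=10 at depth 0
Step 3: declare f=(read d)=10 at depth 0
Step 4: declare d=(read f)=10 at depth 0
Step 5: enter scope (depth=1)
Step 6: declare b=(read e)=10 at depth 1
Step 7: enter scope (depth=2)
Step 8: declare f=16 at depth 2
Visible at query point: b=10 d=10 e=10 f=16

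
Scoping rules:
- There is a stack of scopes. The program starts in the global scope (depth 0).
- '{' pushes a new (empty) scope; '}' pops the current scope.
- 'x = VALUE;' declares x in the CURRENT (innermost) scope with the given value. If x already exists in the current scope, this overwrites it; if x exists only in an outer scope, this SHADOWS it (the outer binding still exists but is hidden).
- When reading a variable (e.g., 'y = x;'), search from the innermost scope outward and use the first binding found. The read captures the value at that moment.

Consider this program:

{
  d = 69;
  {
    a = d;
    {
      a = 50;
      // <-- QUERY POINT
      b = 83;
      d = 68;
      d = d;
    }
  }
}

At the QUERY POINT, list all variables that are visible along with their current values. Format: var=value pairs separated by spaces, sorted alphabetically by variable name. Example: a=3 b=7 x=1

Answer: a=50 d=69

Derivation:
Step 1: enter scope (depth=1)
Step 2: declare d=69 at depth 1
Step 3: enter scope (depth=2)
Step 4: declare a=(read d)=69 at depth 2
Step 5: enter scope (depth=3)
Step 6: declare a=50 at depth 3
Visible at query point: a=50 d=69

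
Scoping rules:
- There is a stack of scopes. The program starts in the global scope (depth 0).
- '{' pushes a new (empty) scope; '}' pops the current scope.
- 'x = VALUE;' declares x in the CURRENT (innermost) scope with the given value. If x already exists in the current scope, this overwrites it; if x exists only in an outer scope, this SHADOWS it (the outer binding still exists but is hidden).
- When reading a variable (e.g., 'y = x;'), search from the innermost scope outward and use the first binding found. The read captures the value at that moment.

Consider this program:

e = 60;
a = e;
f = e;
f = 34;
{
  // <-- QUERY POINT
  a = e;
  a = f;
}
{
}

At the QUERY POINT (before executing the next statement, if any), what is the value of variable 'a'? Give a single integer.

Step 1: declare e=60 at depth 0
Step 2: declare a=(read e)=60 at depth 0
Step 3: declare f=(read e)=60 at depth 0
Step 4: declare f=34 at depth 0
Step 5: enter scope (depth=1)
Visible at query point: a=60 e=60 f=34

Answer: 60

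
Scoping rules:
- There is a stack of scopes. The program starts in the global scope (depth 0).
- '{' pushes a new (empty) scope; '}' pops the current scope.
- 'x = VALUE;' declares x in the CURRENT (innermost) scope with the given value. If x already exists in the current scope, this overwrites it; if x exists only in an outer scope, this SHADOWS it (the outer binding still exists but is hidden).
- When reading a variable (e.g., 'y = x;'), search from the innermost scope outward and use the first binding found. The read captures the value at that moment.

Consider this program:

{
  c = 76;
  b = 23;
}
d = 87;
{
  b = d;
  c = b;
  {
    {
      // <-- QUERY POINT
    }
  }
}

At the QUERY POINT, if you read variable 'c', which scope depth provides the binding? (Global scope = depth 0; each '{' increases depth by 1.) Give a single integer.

Step 1: enter scope (depth=1)
Step 2: declare c=76 at depth 1
Step 3: declare b=23 at depth 1
Step 4: exit scope (depth=0)
Step 5: declare d=87 at depth 0
Step 6: enter scope (depth=1)
Step 7: declare b=(read d)=87 at depth 1
Step 8: declare c=(read b)=87 at depth 1
Step 9: enter scope (depth=2)
Step 10: enter scope (depth=3)
Visible at query point: b=87 c=87 d=87

Answer: 1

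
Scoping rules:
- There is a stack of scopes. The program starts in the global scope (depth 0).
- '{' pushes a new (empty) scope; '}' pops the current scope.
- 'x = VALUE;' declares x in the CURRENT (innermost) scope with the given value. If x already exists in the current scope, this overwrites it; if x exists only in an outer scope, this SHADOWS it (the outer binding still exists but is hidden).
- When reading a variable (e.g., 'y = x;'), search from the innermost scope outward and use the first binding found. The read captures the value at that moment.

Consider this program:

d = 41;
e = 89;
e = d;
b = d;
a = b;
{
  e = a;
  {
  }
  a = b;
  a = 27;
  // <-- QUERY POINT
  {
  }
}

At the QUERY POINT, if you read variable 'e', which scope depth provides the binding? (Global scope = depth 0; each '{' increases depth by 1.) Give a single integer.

Step 1: declare d=41 at depth 0
Step 2: declare e=89 at depth 0
Step 3: declare e=(read d)=41 at depth 0
Step 4: declare b=(read d)=41 at depth 0
Step 5: declare a=(read b)=41 at depth 0
Step 6: enter scope (depth=1)
Step 7: declare e=(read a)=41 at depth 1
Step 8: enter scope (depth=2)
Step 9: exit scope (depth=1)
Step 10: declare a=(read b)=41 at depth 1
Step 11: declare a=27 at depth 1
Visible at query point: a=27 b=41 d=41 e=41

Answer: 1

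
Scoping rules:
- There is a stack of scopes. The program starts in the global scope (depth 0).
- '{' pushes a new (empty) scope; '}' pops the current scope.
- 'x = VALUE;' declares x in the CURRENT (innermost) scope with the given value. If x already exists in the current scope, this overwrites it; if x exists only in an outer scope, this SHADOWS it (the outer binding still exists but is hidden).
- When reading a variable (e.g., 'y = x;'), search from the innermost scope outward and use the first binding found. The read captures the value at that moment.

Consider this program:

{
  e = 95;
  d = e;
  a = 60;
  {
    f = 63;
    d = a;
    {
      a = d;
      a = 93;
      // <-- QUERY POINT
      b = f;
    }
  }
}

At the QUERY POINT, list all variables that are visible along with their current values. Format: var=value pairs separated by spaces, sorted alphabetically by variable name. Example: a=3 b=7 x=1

Answer: a=93 d=60 e=95 f=63

Derivation:
Step 1: enter scope (depth=1)
Step 2: declare e=95 at depth 1
Step 3: declare d=(read e)=95 at depth 1
Step 4: declare a=60 at depth 1
Step 5: enter scope (depth=2)
Step 6: declare f=63 at depth 2
Step 7: declare d=(read a)=60 at depth 2
Step 8: enter scope (depth=3)
Step 9: declare a=(read d)=60 at depth 3
Step 10: declare a=93 at depth 3
Visible at query point: a=93 d=60 e=95 f=63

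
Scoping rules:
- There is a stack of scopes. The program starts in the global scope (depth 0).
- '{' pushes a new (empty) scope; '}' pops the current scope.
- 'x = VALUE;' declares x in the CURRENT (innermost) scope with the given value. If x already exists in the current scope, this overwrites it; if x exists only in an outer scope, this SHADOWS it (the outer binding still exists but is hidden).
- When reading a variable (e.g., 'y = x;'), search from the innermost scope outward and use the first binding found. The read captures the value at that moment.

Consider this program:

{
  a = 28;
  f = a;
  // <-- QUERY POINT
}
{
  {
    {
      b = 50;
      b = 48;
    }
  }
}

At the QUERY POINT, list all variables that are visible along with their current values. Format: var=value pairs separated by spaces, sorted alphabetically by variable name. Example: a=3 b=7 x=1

Answer: a=28 f=28

Derivation:
Step 1: enter scope (depth=1)
Step 2: declare a=28 at depth 1
Step 3: declare f=(read a)=28 at depth 1
Visible at query point: a=28 f=28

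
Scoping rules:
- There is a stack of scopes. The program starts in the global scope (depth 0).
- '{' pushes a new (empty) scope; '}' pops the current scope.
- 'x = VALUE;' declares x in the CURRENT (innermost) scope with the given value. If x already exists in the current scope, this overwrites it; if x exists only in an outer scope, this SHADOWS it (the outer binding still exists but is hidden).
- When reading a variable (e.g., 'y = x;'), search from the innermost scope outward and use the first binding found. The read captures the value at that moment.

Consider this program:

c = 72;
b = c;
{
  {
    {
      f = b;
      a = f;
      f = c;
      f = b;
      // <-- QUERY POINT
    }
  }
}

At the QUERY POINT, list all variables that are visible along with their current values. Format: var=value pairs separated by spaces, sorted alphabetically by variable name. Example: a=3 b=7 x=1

Answer: a=72 b=72 c=72 f=72

Derivation:
Step 1: declare c=72 at depth 0
Step 2: declare b=(read c)=72 at depth 0
Step 3: enter scope (depth=1)
Step 4: enter scope (depth=2)
Step 5: enter scope (depth=3)
Step 6: declare f=(read b)=72 at depth 3
Step 7: declare a=(read f)=72 at depth 3
Step 8: declare f=(read c)=72 at depth 3
Step 9: declare f=(read b)=72 at depth 3
Visible at query point: a=72 b=72 c=72 f=72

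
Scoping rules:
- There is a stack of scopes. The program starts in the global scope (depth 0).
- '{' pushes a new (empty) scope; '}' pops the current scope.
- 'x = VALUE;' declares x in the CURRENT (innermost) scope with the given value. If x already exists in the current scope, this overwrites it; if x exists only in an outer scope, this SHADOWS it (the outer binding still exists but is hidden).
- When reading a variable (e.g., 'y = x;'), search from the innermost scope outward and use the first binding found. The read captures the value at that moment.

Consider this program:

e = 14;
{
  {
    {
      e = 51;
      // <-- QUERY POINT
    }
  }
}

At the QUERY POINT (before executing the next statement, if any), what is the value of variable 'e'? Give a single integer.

Answer: 51

Derivation:
Step 1: declare e=14 at depth 0
Step 2: enter scope (depth=1)
Step 3: enter scope (depth=2)
Step 4: enter scope (depth=3)
Step 5: declare e=51 at depth 3
Visible at query point: e=51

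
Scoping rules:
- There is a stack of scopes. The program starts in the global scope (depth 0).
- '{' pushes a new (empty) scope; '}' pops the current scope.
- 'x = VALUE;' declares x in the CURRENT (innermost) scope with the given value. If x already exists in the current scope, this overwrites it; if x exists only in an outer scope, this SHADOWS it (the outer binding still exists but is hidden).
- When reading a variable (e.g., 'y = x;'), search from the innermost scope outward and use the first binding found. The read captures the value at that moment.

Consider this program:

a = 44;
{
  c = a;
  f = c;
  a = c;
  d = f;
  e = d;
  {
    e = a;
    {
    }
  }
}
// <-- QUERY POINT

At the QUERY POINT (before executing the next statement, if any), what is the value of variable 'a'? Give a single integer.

Step 1: declare a=44 at depth 0
Step 2: enter scope (depth=1)
Step 3: declare c=(read a)=44 at depth 1
Step 4: declare f=(read c)=44 at depth 1
Step 5: declare a=(read c)=44 at depth 1
Step 6: declare d=(read f)=44 at depth 1
Step 7: declare e=(read d)=44 at depth 1
Step 8: enter scope (depth=2)
Step 9: declare e=(read a)=44 at depth 2
Step 10: enter scope (depth=3)
Step 11: exit scope (depth=2)
Step 12: exit scope (depth=1)
Step 13: exit scope (depth=0)
Visible at query point: a=44

Answer: 44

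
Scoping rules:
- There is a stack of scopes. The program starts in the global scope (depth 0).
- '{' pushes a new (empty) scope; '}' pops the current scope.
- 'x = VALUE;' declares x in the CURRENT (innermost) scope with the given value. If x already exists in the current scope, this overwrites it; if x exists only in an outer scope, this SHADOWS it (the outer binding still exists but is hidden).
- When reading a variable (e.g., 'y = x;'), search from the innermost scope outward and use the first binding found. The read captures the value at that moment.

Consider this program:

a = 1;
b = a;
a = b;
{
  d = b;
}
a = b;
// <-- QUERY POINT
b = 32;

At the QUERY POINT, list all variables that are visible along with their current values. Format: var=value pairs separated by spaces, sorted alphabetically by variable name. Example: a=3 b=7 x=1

Answer: a=1 b=1

Derivation:
Step 1: declare a=1 at depth 0
Step 2: declare b=(read a)=1 at depth 0
Step 3: declare a=(read b)=1 at depth 0
Step 4: enter scope (depth=1)
Step 5: declare d=(read b)=1 at depth 1
Step 6: exit scope (depth=0)
Step 7: declare a=(read b)=1 at depth 0
Visible at query point: a=1 b=1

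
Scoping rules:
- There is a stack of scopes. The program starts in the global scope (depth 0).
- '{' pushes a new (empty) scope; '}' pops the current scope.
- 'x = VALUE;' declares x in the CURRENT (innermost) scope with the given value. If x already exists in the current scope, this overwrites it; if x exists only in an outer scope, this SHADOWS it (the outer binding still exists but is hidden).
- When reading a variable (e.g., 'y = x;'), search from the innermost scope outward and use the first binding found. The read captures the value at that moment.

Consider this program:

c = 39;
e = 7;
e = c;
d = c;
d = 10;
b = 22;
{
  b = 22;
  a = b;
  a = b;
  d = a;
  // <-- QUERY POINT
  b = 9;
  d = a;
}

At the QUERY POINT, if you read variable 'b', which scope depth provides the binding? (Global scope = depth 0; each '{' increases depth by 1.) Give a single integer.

Answer: 1

Derivation:
Step 1: declare c=39 at depth 0
Step 2: declare e=7 at depth 0
Step 3: declare e=(read c)=39 at depth 0
Step 4: declare d=(read c)=39 at depth 0
Step 5: declare d=10 at depth 0
Step 6: declare b=22 at depth 0
Step 7: enter scope (depth=1)
Step 8: declare b=22 at depth 1
Step 9: declare a=(read b)=22 at depth 1
Step 10: declare a=(read b)=22 at depth 1
Step 11: declare d=(read a)=22 at depth 1
Visible at query point: a=22 b=22 c=39 d=22 e=39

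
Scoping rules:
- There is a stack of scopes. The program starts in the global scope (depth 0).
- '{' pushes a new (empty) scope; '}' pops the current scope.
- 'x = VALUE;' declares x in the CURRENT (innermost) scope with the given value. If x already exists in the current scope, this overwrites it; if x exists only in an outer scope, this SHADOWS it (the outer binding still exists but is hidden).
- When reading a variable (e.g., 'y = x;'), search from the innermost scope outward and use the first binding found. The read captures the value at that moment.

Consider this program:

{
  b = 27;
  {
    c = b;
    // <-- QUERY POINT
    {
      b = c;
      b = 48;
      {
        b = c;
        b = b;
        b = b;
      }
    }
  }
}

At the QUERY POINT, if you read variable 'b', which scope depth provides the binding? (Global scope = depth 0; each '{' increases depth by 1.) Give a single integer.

Step 1: enter scope (depth=1)
Step 2: declare b=27 at depth 1
Step 3: enter scope (depth=2)
Step 4: declare c=(read b)=27 at depth 2
Visible at query point: b=27 c=27

Answer: 1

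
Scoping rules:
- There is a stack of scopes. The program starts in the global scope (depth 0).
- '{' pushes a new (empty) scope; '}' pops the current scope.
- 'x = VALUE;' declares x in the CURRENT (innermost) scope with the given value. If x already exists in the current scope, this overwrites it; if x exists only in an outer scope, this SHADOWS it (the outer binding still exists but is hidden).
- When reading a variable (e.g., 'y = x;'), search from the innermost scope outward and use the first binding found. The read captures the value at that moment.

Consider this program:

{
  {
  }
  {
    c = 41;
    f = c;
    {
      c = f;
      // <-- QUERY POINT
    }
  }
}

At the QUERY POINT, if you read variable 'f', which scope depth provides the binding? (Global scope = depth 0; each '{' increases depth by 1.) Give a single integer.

Step 1: enter scope (depth=1)
Step 2: enter scope (depth=2)
Step 3: exit scope (depth=1)
Step 4: enter scope (depth=2)
Step 5: declare c=41 at depth 2
Step 6: declare f=(read c)=41 at depth 2
Step 7: enter scope (depth=3)
Step 8: declare c=(read f)=41 at depth 3
Visible at query point: c=41 f=41

Answer: 2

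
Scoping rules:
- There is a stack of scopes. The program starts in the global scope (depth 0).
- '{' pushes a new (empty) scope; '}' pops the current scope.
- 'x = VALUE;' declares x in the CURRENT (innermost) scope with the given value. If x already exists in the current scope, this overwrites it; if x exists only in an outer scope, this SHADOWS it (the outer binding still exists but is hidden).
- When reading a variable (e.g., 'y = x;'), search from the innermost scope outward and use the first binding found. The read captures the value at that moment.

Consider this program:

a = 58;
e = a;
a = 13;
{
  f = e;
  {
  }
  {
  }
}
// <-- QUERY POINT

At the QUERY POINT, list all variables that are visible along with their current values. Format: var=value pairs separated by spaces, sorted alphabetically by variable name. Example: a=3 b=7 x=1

Step 1: declare a=58 at depth 0
Step 2: declare e=(read a)=58 at depth 0
Step 3: declare a=13 at depth 0
Step 4: enter scope (depth=1)
Step 5: declare f=(read e)=58 at depth 1
Step 6: enter scope (depth=2)
Step 7: exit scope (depth=1)
Step 8: enter scope (depth=2)
Step 9: exit scope (depth=1)
Step 10: exit scope (depth=0)
Visible at query point: a=13 e=58

Answer: a=13 e=58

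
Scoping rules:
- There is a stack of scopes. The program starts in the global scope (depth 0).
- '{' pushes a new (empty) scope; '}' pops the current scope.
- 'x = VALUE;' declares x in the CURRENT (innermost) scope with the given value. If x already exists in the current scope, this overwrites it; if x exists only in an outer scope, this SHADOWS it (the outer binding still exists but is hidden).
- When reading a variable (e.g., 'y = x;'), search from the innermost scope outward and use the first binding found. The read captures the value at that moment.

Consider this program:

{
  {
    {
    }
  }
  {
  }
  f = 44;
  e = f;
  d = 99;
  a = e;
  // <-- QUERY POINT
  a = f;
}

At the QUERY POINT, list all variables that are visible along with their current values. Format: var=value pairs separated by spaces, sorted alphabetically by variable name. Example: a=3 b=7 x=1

Step 1: enter scope (depth=1)
Step 2: enter scope (depth=2)
Step 3: enter scope (depth=3)
Step 4: exit scope (depth=2)
Step 5: exit scope (depth=1)
Step 6: enter scope (depth=2)
Step 7: exit scope (depth=1)
Step 8: declare f=44 at depth 1
Step 9: declare e=(read f)=44 at depth 1
Step 10: declare d=99 at depth 1
Step 11: declare a=(read e)=44 at depth 1
Visible at query point: a=44 d=99 e=44 f=44

Answer: a=44 d=99 e=44 f=44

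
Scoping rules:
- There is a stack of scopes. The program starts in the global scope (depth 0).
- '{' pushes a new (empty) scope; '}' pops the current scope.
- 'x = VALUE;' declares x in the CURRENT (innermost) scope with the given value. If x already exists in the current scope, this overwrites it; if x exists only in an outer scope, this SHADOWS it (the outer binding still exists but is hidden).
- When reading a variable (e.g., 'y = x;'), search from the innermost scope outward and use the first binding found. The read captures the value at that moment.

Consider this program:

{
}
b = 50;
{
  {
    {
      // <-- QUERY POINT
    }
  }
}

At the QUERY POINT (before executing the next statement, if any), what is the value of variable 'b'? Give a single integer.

Step 1: enter scope (depth=1)
Step 2: exit scope (depth=0)
Step 3: declare b=50 at depth 0
Step 4: enter scope (depth=1)
Step 5: enter scope (depth=2)
Step 6: enter scope (depth=3)
Visible at query point: b=50

Answer: 50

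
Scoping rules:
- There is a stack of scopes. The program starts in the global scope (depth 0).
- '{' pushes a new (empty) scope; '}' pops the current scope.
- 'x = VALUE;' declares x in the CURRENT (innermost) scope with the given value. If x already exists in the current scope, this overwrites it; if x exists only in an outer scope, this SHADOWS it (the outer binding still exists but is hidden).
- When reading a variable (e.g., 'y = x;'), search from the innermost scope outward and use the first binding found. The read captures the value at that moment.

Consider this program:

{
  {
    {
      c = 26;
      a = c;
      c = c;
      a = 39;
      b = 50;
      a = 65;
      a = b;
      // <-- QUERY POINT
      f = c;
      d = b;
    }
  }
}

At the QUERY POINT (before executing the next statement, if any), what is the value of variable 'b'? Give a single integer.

Step 1: enter scope (depth=1)
Step 2: enter scope (depth=2)
Step 3: enter scope (depth=3)
Step 4: declare c=26 at depth 3
Step 5: declare a=(read c)=26 at depth 3
Step 6: declare c=(read c)=26 at depth 3
Step 7: declare a=39 at depth 3
Step 8: declare b=50 at depth 3
Step 9: declare a=65 at depth 3
Step 10: declare a=(read b)=50 at depth 3
Visible at query point: a=50 b=50 c=26

Answer: 50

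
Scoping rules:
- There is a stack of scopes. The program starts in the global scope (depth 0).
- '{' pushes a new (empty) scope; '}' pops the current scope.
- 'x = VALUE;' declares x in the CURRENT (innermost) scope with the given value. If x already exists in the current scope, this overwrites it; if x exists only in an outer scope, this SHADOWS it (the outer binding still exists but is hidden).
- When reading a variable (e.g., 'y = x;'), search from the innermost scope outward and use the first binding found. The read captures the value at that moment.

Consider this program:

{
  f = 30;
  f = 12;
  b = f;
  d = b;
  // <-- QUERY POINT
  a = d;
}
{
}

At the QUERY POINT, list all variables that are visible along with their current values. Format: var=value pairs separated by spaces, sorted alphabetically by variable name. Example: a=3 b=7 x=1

Step 1: enter scope (depth=1)
Step 2: declare f=30 at depth 1
Step 3: declare f=12 at depth 1
Step 4: declare b=(read f)=12 at depth 1
Step 5: declare d=(read b)=12 at depth 1
Visible at query point: b=12 d=12 f=12

Answer: b=12 d=12 f=12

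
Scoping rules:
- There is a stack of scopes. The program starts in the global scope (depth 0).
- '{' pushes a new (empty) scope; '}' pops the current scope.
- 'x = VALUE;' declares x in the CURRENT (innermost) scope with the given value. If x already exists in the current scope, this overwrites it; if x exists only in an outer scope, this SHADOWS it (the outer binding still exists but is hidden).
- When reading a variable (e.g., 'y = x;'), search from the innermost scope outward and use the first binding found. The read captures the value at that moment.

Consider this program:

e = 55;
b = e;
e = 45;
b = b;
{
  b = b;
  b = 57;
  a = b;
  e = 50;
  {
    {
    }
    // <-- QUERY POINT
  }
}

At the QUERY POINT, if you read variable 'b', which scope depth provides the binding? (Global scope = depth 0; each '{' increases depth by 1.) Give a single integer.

Answer: 1

Derivation:
Step 1: declare e=55 at depth 0
Step 2: declare b=(read e)=55 at depth 0
Step 3: declare e=45 at depth 0
Step 4: declare b=(read b)=55 at depth 0
Step 5: enter scope (depth=1)
Step 6: declare b=(read b)=55 at depth 1
Step 7: declare b=57 at depth 1
Step 8: declare a=(read b)=57 at depth 1
Step 9: declare e=50 at depth 1
Step 10: enter scope (depth=2)
Step 11: enter scope (depth=3)
Step 12: exit scope (depth=2)
Visible at query point: a=57 b=57 e=50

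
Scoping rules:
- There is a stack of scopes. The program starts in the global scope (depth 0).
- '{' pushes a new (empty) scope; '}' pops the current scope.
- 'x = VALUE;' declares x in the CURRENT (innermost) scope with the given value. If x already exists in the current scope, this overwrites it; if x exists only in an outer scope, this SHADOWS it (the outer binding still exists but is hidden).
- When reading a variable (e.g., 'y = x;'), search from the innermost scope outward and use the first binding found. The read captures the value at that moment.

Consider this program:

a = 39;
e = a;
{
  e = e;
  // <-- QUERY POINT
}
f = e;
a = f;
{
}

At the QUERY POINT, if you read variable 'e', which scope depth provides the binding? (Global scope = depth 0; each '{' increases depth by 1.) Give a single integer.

Step 1: declare a=39 at depth 0
Step 2: declare e=(read a)=39 at depth 0
Step 3: enter scope (depth=1)
Step 4: declare e=(read e)=39 at depth 1
Visible at query point: a=39 e=39

Answer: 1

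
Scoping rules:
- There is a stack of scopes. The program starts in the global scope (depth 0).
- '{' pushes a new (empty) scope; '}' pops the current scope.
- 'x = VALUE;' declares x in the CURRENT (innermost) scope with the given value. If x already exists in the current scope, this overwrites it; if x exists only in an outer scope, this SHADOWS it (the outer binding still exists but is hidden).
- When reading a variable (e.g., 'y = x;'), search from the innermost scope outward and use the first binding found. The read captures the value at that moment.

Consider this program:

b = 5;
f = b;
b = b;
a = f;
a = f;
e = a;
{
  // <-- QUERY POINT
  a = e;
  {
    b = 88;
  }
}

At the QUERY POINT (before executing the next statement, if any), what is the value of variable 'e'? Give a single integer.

Answer: 5

Derivation:
Step 1: declare b=5 at depth 0
Step 2: declare f=(read b)=5 at depth 0
Step 3: declare b=(read b)=5 at depth 0
Step 4: declare a=(read f)=5 at depth 0
Step 5: declare a=(read f)=5 at depth 0
Step 6: declare e=(read a)=5 at depth 0
Step 7: enter scope (depth=1)
Visible at query point: a=5 b=5 e=5 f=5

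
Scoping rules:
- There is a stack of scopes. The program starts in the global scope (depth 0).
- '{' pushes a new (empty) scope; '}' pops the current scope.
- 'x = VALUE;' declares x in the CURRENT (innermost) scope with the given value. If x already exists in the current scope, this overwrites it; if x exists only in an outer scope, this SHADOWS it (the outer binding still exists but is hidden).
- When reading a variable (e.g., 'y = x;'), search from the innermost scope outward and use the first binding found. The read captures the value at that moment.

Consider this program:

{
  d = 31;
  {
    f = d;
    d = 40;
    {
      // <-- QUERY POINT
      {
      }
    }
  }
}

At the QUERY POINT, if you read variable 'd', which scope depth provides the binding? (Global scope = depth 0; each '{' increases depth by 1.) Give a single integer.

Answer: 2

Derivation:
Step 1: enter scope (depth=1)
Step 2: declare d=31 at depth 1
Step 3: enter scope (depth=2)
Step 4: declare f=(read d)=31 at depth 2
Step 5: declare d=40 at depth 2
Step 6: enter scope (depth=3)
Visible at query point: d=40 f=31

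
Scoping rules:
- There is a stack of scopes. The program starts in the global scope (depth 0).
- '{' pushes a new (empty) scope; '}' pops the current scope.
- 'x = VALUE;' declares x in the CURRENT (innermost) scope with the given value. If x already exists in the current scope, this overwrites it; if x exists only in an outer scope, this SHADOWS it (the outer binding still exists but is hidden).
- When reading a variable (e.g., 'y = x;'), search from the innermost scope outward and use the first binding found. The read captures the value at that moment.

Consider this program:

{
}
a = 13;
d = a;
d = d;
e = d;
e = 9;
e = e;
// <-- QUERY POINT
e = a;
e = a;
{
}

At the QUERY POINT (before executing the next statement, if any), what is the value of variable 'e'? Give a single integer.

Answer: 9

Derivation:
Step 1: enter scope (depth=1)
Step 2: exit scope (depth=0)
Step 3: declare a=13 at depth 0
Step 4: declare d=(read a)=13 at depth 0
Step 5: declare d=(read d)=13 at depth 0
Step 6: declare e=(read d)=13 at depth 0
Step 7: declare e=9 at depth 0
Step 8: declare e=(read e)=9 at depth 0
Visible at query point: a=13 d=13 e=9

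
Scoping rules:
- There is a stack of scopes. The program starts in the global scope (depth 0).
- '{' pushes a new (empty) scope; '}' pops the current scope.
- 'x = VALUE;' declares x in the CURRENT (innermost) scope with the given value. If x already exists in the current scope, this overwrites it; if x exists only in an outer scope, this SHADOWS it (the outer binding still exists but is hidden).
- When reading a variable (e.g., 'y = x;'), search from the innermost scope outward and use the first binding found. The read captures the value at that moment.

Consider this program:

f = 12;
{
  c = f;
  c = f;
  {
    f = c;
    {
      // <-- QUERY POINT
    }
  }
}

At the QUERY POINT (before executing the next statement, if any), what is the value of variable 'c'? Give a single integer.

Answer: 12

Derivation:
Step 1: declare f=12 at depth 0
Step 2: enter scope (depth=1)
Step 3: declare c=(read f)=12 at depth 1
Step 4: declare c=(read f)=12 at depth 1
Step 5: enter scope (depth=2)
Step 6: declare f=(read c)=12 at depth 2
Step 7: enter scope (depth=3)
Visible at query point: c=12 f=12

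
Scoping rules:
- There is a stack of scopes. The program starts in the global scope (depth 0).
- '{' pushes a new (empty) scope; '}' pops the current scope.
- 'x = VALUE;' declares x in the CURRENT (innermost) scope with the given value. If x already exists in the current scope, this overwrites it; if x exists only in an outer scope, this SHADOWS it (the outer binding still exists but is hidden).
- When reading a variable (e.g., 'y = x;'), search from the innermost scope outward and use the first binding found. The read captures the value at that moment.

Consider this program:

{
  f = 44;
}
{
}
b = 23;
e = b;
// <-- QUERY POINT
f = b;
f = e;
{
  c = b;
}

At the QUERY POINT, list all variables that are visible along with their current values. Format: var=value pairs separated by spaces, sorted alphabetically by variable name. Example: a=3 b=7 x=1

Step 1: enter scope (depth=1)
Step 2: declare f=44 at depth 1
Step 3: exit scope (depth=0)
Step 4: enter scope (depth=1)
Step 5: exit scope (depth=0)
Step 6: declare b=23 at depth 0
Step 7: declare e=(read b)=23 at depth 0
Visible at query point: b=23 e=23

Answer: b=23 e=23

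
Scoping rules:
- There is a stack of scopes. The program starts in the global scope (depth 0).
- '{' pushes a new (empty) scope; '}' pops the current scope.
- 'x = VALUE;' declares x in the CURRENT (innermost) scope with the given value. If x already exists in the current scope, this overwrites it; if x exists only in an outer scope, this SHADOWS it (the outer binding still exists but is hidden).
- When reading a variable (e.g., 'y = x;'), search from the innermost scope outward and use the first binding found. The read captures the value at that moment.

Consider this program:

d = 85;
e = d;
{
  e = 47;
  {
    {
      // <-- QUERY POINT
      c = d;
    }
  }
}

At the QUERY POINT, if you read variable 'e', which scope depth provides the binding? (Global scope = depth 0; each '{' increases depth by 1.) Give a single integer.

Step 1: declare d=85 at depth 0
Step 2: declare e=(read d)=85 at depth 0
Step 3: enter scope (depth=1)
Step 4: declare e=47 at depth 1
Step 5: enter scope (depth=2)
Step 6: enter scope (depth=3)
Visible at query point: d=85 e=47

Answer: 1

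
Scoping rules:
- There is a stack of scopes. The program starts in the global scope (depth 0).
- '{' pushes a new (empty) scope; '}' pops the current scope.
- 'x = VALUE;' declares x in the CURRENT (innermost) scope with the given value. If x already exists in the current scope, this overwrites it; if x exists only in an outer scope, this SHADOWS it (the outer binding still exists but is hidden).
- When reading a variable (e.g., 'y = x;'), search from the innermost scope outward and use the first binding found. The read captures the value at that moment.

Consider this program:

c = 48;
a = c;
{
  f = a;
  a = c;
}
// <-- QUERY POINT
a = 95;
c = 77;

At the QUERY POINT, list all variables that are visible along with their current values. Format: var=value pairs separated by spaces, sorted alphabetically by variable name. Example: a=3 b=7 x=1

Answer: a=48 c=48

Derivation:
Step 1: declare c=48 at depth 0
Step 2: declare a=(read c)=48 at depth 0
Step 3: enter scope (depth=1)
Step 4: declare f=(read a)=48 at depth 1
Step 5: declare a=(read c)=48 at depth 1
Step 6: exit scope (depth=0)
Visible at query point: a=48 c=48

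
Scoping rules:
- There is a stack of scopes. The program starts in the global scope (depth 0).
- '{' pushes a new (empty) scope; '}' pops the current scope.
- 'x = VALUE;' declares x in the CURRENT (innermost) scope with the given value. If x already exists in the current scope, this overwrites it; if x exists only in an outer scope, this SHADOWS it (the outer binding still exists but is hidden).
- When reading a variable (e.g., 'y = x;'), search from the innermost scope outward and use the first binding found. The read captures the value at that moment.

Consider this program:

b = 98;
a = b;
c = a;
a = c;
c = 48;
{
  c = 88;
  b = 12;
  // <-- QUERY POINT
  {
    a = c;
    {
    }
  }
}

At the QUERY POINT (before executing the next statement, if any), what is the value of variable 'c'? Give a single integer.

Answer: 88

Derivation:
Step 1: declare b=98 at depth 0
Step 2: declare a=(read b)=98 at depth 0
Step 3: declare c=(read a)=98 at depth 0
Step 4: declare a=(read c)=98 at depth 0
Step 5: declare c=48 at depth 0
Step 6: enter scope (depth=1)
Step 7: declare c=88 at depth 1
Step 8: declare b=12 at depth 1
Visible at query point: a=98 b=12 c=88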